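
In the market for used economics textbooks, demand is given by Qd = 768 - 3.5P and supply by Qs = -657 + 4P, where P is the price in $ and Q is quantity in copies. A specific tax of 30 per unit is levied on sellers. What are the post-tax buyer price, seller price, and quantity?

P_b = 206, P_s = 176, Q = 47

Sellers keep P_s = P_b - 30 per unit, so supply in terms of the buyer price is Qs = -777 + 4P_b.
Set Qd = Qs: 768 - 3.5P_b = -777 + 4P_b, so 1545 = 7.5P_b and P_b = 206.
Then P_s = 206 - 30 = 176 and Q = 768 - 3.5(206) = 47.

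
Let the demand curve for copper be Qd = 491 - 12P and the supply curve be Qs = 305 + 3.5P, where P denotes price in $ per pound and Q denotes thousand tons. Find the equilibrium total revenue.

The market clears where 491 - 12P = 305 + 3.5P. Rearranging, 15.5P = 186, hence P* = 12.
Substitute back: Q* = 491 - 12(12) = 347.
Total revenue = P* × Q* = 12 × 347 = 4164.

Total revenue = 4164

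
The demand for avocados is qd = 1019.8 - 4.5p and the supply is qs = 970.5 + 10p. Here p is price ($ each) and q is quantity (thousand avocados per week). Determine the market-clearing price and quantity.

p* = 3.4, q* = 1004.5

The market clears where 1019.8 - 4.5p = 970.5 + 10p. Rearranging, 14.5p = 49.3, hence p* = 3.4.
Plugging p* into demand: q* = 1019.8 - 4.5(3.4) = 1004.5.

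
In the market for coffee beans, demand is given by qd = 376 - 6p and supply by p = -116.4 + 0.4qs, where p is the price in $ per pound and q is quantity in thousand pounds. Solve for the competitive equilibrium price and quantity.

p* = 10, q* = 316

Solving each curve for q: qs = 291 + 2.5p.
At equilibrium qd = qs, so 376 - 6p = 291 + 2.5p; collecting terms, 85 = 8.5p and p* = 10.
From the demand curve, q* = 376 - 6(10) = 316.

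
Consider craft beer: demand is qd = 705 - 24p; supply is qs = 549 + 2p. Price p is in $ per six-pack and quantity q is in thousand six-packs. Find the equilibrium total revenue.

Set qd = qs: 705 - 24p = 549 + 2p, so 156 = 26p and p* = 6.
Substitute back: q* = 705 - 24(6) = 561.
Total revenue = p* × q* = 6 × 561 = 3366.

Total revenue = 3366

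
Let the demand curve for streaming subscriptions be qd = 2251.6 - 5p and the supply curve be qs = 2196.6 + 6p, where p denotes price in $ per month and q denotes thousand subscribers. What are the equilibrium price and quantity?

At equilibrium qd = qs, so 2251.6 - 5p = 2196.6 + 6p; collecting terms, 55 = 11p and p* = 5.
Then q* = 2251.6 - 5(5) = 2226.6.

p* = 5, q* = 2226.6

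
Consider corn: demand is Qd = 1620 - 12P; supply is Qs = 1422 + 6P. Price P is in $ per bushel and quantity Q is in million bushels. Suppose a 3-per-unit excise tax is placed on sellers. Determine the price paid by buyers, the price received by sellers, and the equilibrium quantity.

The tax drives a wedge P_b - P_s = 3. Substituting P_s = P_b - 3 into supply: Qs = 1404 + 6P_b.
Market clearing requires 1620 - 12P_b = 1404 + 6P_b; hence 216 = 18P_b and P_b = 12.
Then P_s = 12 - 3 = 9 and Q = 1620 - 12(12) = 1476.

P_b = 12, P_s = 9, Q = 1476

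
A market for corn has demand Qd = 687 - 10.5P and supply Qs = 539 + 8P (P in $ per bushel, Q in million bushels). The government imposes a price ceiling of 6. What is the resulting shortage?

With P fixed at 6, quantity demanded is 624 and quantity supplied is 587.
Shortage = Qd - Qs = 624 - 587 = 37.

Shortage = 37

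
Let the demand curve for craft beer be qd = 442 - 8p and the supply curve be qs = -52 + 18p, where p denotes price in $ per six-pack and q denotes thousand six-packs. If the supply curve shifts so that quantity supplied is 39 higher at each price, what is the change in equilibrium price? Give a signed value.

Δp = -1.5

At equilibrium qd = qs, so 442 - 8p = -52 + 18p; collecting terms, 494 = 26p and p* = 19.
Then q* = 442 - 8(19) = 290.
After the shift, supply is qs = -13 + 18p.
New equilibrium: 455 = 26p, so p = 17.5 and q = 302.
Δp = 17.5 - 19 = -1.5.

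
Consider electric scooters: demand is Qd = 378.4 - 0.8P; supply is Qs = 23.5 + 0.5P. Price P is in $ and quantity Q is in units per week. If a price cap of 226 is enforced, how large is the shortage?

Shortage = 61.1

At P = 226: Qd = 197.6 and Qs = 136.5.
Shortage = Qd - Qs = 197.6 - 136.5 = 61.1.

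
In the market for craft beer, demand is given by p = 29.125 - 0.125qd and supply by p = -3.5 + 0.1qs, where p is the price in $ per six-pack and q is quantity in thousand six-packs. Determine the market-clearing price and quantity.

Rewriting in direct form: qd = 233 - 8p and qs = 35 + 10p.
At equilibrium qd = qs, so 233 - 8p = 35 + 10p; collecting terms, 198 = 18p and p* = 11.
From the demand curve, q* = 233 - 8(11) = 145.

p* = 11, q* = 145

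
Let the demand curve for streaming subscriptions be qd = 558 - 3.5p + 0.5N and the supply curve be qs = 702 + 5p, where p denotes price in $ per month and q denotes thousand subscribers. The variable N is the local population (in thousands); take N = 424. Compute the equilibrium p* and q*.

p* = 8, q* = 742

With N = 424, demand is qd = 770 - 3.5p.
Set qd = qs: 770 - 3.5p = 702 + 5p, so 68 = 8.5p and p* = 8.
Substitute back: q* = 770 - 3.5(8) = 742.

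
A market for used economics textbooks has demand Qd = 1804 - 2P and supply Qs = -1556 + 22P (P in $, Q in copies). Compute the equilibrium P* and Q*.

The market clears where 1804 - 2P = -1556 + 22P. Rearranging, 24P = 3360, hence P* = 140.
Plugging P* into demand: Q* = 1804 - 2(140) = 1524.

P* = 140, Q* = 1524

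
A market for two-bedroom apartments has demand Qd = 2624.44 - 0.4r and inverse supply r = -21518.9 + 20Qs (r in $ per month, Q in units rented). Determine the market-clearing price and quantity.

r* = 3441.1, Q* = 1248

Solving each curve for Q: Qs = 1075.945 + 0.05r.
Equating demand and supply, 2624.44 - 0.4r = 1075.945 + 0.05r gives 0.45r = 1548.495, so r* = 3441.1.
From the demand curve, Q* = 2624.44 - 0.4(3441.1) = 1248.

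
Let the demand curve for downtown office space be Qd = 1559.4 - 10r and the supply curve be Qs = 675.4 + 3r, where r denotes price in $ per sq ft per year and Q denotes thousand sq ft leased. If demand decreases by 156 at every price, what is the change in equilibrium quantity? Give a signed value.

At equilibrium Qd = Qs, so 1559.4 - 10r = 675.4 + 3r; collecting terms, 884 = 13r and r* = 68.
From the demand curve, Q* = 1559.4 - 10(68) = 879.4.
After the shift, demand is Qd = 1403.4 - 10r.
New equilibrium: 728 = 13r, so r = 56 and Q = 843.4.
ΔQ = 843.4 - 879.4 = -36.

ΔQ = -36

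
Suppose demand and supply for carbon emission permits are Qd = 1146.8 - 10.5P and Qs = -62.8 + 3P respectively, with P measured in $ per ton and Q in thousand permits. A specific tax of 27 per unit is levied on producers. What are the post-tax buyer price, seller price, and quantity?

P_b = 95.6, P_s = 68.6, Q = 143

The tax drives a wedge P_b - P_s = 27. Substituting P_s = P_b - 27 into supply: Qs = -143.8 + 3P_b.
Market clearing requires 1146.8 - 10.5P_b = -143.8 + 3P_b; hence 1290.6 = 13.5P_b and P_b = 95.6.
So P_s = 68.6 and the quantity traded is Q = 1146.8 - 10.5(95.6) = 143.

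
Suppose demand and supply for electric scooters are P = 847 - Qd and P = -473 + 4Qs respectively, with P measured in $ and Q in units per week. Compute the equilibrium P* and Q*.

In direct form, Qd = 847 - P and Qs = 118.25 + 0.25P.
The market clears where 847 - P = 118.25 + 0.25P. Rearranging, 1.25P = 728.75, hence P* = 583.
Then Q* = 847 - 583 = 264.

P* = 583, Q* = 264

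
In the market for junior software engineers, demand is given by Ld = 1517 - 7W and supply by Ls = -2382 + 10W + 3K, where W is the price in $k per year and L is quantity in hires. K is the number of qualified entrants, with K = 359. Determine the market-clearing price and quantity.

W* = 166, L* = 355

With K = 359, supply is Ls = -1305 + 10W.
The market clears where 1517 - 7W = -1305 + 10W. Rearranging, 17W = 2822, hence W* = 166.
Then L* = 1517 - 7(166) = 355.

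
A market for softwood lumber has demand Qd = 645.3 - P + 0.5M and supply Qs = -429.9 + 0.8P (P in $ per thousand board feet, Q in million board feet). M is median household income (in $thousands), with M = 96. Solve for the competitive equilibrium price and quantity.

P* = 624, Q* = 69.3

With M = 96, demand is Qd = 693.3 - P.
Equating demand and supply, 693.3 - P = -429.9 + 0.8P gives 1.8P = 1123.2, so P* = 624.
Then Q* = 693.3 - 624 = 69.3.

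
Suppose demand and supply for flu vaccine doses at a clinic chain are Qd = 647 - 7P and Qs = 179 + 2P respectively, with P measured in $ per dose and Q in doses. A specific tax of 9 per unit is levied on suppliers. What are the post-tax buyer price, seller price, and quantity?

P_b = 54, P_s = 45, Q = 269

With a tax of 9 on suppliers, they supply based on the net price P_s = P_b - 9, so Qs = 161 + 2P_b.
Equate demand and the shifted supply: 647 - 7P_b = 161 + 2P_b, giving 9P_b = 486, so P_b = 54.
So P_s = 45 and the quantity traded is Q = 647 - 7(54) = 269.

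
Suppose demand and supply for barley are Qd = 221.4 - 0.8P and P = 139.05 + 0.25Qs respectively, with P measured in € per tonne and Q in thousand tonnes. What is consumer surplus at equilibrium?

Consumer surplus = 5267.025

In direct form, Qs = -556.2 + 4P.
At equilibrium Qd = Qs, so 221.4 - 0.8P = -556.2 + 4P; collecting terms, 777.6 = 4.8P and P* = 162.
Substitute back: Q* = 221.4 - 0.8(162) = 91.8.
Demand choke price (Qd = 0): P = 221.4/0.8 = 276.75. Consumer surplus = ½ × (276.75 - 162) × 91.8 = 5267.025.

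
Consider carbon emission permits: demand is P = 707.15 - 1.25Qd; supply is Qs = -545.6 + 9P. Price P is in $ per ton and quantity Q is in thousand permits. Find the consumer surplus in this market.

Inverting to quantity form: Qd = 565.72 - 0.8P.
The market clears where 565.72 - 0.8P = -545.6 + 9P. Rearranging, 9.8P = 1111.32, hence P* = 113.4.
Then Q* = 565.72 - 0.8(113.4) = 475.
Demand choke price (Qd = 0): P = 565.72/0.8 = 707.15. Consumer surplus = ½ × (707.15 - 113.4) × 475 = 141015.625.

Consumer surplus = 141015.625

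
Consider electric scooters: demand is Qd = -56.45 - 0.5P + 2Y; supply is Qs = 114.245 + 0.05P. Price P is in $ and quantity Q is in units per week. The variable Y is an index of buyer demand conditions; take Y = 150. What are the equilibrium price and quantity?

P* = 235.1, Q* = 126

With Y = 150, demand is Qd = 243.55 - 0.5P.
At equilibrium Qd = Qs, so 243.55 - 0.5P = 114.245 + 0.05P; collecting terms, 129.305 = 0.55P and P* = 235.1.
From the demand curve, Q* = 243.55 - 0.5(235.1) = 126.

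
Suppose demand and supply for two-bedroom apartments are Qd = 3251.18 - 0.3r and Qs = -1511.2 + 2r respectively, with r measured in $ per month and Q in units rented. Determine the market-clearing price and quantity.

Set Qd = Qs: 3251.18 - 0.3r = -1511.2 + 2r, so 4762.38 = 2.3r and r* = 2070.6.
Plugging r* into demand: Q* = 3251.18 - 0.3(2070.6) = 2630.

r* = 2070.6, Q* = 2630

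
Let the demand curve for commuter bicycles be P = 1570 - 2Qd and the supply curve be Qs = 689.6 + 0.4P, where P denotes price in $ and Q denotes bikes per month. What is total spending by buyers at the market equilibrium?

Total spending by buyers = 77592

In direct form, Qd = 785 - 0.5P.
Set Qd = Qs: 785 - 0.5P = 689.6 + 0.4P, so 95.4 = 0.9P and P* = 106.
Then Q* = 785 - 0.5(106) = 732.
Total spending by buyers = P* × Q* = 106 × 732 = 77592.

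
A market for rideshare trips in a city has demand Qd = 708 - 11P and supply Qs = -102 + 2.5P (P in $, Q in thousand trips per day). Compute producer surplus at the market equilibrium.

Producer surplus = 460.8

Set Qd = Qs: 708 - 11P = -102 + 2.5P, so 810 = 13.5P and P* = 60.
From the demand curve, Q* = 708 - 11(60) = 48.
Supply choke price (Qs = 0): P = 40.8. Producer surplus = ½ × (60 - 40.8) × 48 = 460.8.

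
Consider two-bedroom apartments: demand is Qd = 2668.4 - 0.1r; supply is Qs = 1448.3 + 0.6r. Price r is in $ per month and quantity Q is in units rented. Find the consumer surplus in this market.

At equilibrium Qd = Qs, so 2668.4 - 0.1r = 1448.3 + 0.6r; collecting terms, 1220.1 = 0.7r and r* = 1743.
Plugging r* into demand: Q* = 2668.4 - 0.1(1743) = 2494.1.
Demand choke price (Qd = 0): r = 2668.4/0.1 = 26684. Consumer surplus = ½ × (26684 - 1743) × 2494.1 = 31102674.05.

Consumer surplus = 31102674.05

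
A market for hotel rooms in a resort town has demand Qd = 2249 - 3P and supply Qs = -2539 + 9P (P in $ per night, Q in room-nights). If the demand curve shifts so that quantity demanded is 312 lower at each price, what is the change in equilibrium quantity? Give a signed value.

Set Qd = Qs: 2249 - 3P = -2539 + 9P, so 4788 = 12P and P* = 399.
Then Q* = 2249 - 3(399) = 1052.
After the shift, demand is Qd = 1937 - 3P.
New equilibrium: 4476 = 12P, so P = 373 and Q = 818.
ΔQ = 818 - 1052 = -234.

ΔQ = -234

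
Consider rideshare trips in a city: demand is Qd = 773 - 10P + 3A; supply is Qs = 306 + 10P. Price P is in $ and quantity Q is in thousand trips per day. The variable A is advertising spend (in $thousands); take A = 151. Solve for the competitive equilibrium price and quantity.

With A = 151, demand is Qd = 1226 - 10P.
Equating demand and supply, 1226 - 10P = 306 + 10P gives 20P = 920, so P* = 46.
Plugging P* into demand: Q* = 1226 - 10(46) = 766.

P* = 46, Q* = 766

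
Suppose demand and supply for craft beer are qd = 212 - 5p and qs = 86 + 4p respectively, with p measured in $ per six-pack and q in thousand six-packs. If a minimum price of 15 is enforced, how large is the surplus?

Evaluating both curves at the floor price 15 gives qd = 137, qs = 146.
Surplus = qs - qd = 146 - 137 = 9.

Surplus = 9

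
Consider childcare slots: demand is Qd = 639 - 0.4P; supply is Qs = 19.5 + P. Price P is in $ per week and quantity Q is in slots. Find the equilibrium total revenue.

Set Qd = Qs: 639 - 0.4P = 19.5 + P, so 619.5 = 1.4P and P* = 442.5.
Then Q* = 639 - 0.4(442.5) = 462.
Total revenue = P* × Q* = 442.5 × 462 = 204435.

Total revenue = 204435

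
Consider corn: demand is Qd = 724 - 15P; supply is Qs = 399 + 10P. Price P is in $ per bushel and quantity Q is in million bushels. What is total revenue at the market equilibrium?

The market clears where 724 - 15P = 399 + 10P. Rearranging, 25P = 325, hence P* = 13.
Plugging P* into demand: Q* = 724 - 15(13) = 529.
Total revenue = P* × Q* = 13 × 529 = 6877.

Total revenue = 6877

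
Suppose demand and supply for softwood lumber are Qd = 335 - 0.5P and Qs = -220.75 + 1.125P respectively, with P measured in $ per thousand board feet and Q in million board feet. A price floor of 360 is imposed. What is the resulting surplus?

Surplus = 29.25

At P = 360: Qd = 155 and Qs = 184.25.
Surplus = Qs - Qd = 184.25 - 155 = 29.25.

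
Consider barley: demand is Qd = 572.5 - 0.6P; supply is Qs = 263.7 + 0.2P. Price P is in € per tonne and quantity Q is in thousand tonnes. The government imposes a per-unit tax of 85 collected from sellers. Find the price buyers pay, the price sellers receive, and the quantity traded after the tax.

Sellers keep P_s = P_b - 85 per unit, so supply in terms of the buyer price is Qs = 246.7 + 0.2P_b.
Market clearing requires 572.5 - 0.6P_b = 246.7 + 0.2P_b; hence 325.8 = 0.8P_b and P_b = 407.25.
Then P_s = 407.25 - 85 = 322.25 and Q = 572.5 - 0.6(407.25) = 328.15.

P_b = 407.25, P_s = 322.25, Q = 328.15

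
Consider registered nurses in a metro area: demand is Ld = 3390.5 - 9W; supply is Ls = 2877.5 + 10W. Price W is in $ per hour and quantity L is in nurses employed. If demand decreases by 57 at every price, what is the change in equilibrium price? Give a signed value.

The market clears where 3390.5 - 9W = 2877.5 + 10W. Rearranging, 19W = 513, hence W* = 27.
From the demand curve, L* = 3390.5 - 9(27) = 3147.5.
After the shift, demand is Ld = 3333.5 - 9W.
The new intersection has 456 = 19W, i.e. W = 24, L = 3117.5.
ΔW = 24 - 27 = -3.

ΔW = -3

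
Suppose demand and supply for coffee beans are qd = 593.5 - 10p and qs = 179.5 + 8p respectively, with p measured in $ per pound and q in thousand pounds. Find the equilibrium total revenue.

Total revenue = 8360.5

Set qd = qs: 593.5 - 10p = 179.5 + 8p, so 414 = 18p and p* = 23.
From the demand curve, q* = 593.5 - 10(23) = 363.5.
Total revenue = p* × q* = 23 × 363.5 = 8360.5.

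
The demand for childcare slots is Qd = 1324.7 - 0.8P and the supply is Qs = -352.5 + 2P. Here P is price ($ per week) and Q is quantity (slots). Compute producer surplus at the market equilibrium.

Producer surplus = 178717.5625

At equilibrium Qd = Qs, so 1324.7 - 0.8P = -352.5 + 2P; collecting terms, 1677.2 = 2.8P and P* = 599.
Substitute back: Q* = 1324.7 - 0.8(599) = 845.5.
Supply choke price (Qs = 0): P = 176.25. Producer surplus = ½ × (599 - 176.25) × 845.5 = 178717.5625.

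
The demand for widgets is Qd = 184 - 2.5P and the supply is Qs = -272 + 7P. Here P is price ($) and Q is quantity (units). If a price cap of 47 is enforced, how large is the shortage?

Shortage = 9.5

With P fixed at 47, quantity demanded is 66.5 and quantity supplied is 57.
Shortage = Qd - Qs = 66.5 - 57 = 9.5.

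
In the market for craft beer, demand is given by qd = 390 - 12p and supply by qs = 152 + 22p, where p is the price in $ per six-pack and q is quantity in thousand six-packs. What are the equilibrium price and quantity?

p* = 7, q* = 306

At equilibrium qd = qs, so 390 - 12p = 152 + 22p; collecting terms, 238 = 34p and p* = 7.
Then q* = 390 - 12(7) = 306.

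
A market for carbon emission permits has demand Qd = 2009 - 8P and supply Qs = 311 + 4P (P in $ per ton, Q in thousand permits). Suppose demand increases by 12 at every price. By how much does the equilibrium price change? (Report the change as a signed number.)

ΔP = 1

The market clears where 2009 - 8P = 311 + 4P. Rearranging, 12P = 1698, hence P* = 141.5.
Plugging P* into demand: Q* = 2009 - 8(141.5) = 877.
After the shift, demand is Qd = 2021 - 8P.
The new intersection has 1710 = 12P, i.e. P = 142.5, Q = 881.
ΔP = 142.5 - 141.5 = 1.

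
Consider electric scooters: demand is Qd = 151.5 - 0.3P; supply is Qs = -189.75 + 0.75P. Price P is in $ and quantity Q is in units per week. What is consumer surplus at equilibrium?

Equating demand and supply, 151.5 - 0.3P = -189.75 + 0.75P gives 1.05P = 341.25, so P* = 325.
Then Q* = 151.5 - 0.3(325) = 54.
Demand choke price (Qd = 0): P = 151.5/0.3 = 505. Consumer surplus = ½ × (505 - 325) × 54 = 4860.

Consumer surplus = 4860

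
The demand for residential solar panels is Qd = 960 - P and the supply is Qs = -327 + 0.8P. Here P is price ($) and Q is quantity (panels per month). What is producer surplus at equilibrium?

Producer surplus = 37515.625

The market clears where 960 - P = -327 + 0.8P. Rearranging, 1.8P = 1287, hence P* = 715.
Substitute back: Q* = 960 - 715 = 245.
Supply choke price (Qs = 0): P = 408.75. Producer surplus = ½ × (715 - 408.75) × 245 = 37515.625.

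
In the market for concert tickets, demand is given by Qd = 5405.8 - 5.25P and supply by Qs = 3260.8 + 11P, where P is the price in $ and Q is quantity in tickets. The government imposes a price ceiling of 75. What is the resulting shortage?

Shortage = 926.25

Evaluating both curves at the ceiling price 75 gives Qd = 5012.05, Qs = 4085.8.
Shortage = Qd - Qs = 5012.05 - 4085.8 = 926.25.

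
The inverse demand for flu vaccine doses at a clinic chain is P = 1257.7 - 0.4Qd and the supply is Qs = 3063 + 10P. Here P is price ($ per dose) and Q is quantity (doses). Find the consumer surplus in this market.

Consumer surplus = 1956876.8

In direct form, Qd = 3144.25 - 2.5P.
At equilibrium Qd = Qs, so 3144.25 - 2.5P = 3063 + 10P; collecting terms, 81.25 = 12.5P and P* = 6.5.
Plugging P* into demand: Q* = 3144.25 - 2.5(6.5) = 3128.
Demand choke price (Qd = 0): P = 3144.25/2.5 = 1257.7. Consumer surplus = ½ × (1257.7 - 6.5) × 3128 = 1956876.8.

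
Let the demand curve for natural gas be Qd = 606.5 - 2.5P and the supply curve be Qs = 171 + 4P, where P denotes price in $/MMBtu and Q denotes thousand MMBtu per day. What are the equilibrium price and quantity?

P* = 67, Q* = 439

At equilibrium Qd = Qs, so 606.5 - 2.5P = 171 + 4P; collecting terms, 435.5 = 6.5P and P* = 67.
From the demand curve, Q* = 606.5 - 2.5(67) = 439.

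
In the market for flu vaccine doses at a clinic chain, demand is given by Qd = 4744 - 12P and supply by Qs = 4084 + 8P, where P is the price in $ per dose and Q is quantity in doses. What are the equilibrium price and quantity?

At equilibrium Qd = Qs, so 4744 - 12P = 4084 + 8P; collecting terms, 660 = 20P and P* = 33.
Plugging P* into demand: Q* = 4744 - 12(33) = 4348.

P* = 33, Q* = 4348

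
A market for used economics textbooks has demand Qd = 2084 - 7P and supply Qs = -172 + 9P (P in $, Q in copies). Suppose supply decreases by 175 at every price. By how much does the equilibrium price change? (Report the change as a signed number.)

ΔP = 10.9375

Equating demand and supply, 2084 - 7P = -172 + 9P gives 16P = 2256, so P* = 141.
Plugging P* into demand: Q* = 2084 - 7(141) = 1097.
After the shift, supply is Qs = -347 + 9P.
The new intersection has 2431 = 16P, i.e. P = 151.9375, Q = 1020.4375.
ΔP = 151.9375 - 141 = 10.9375.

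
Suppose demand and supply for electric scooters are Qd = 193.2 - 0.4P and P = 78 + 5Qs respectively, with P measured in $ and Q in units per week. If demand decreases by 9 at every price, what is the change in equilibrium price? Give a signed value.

ΔP = -15

In direct form, Qs = -15.6 + 0.2P.
The market clears where 193.2 - 0.4P = -15.6 + 0.2P. Rearranging, 0.6P = 208.8, hence P* = 348.
Substitute back: Q* = 193.2 - 0.4(348) = 54.
After the shift, demand is Qd = 184.2 - 0.4P.
The new intersection has 199.8 = 0.6P, i.e. P = 333, Q = 51.
ΔP = 333 - 348 = -15.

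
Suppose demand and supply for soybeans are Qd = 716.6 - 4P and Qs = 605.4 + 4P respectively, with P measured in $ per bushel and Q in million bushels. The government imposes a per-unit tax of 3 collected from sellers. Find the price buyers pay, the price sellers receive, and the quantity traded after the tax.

P_b = 15.4, P_s = 12.4, Q = 655

The tax drives a wedge P_b - P_s = 3. Substituting P_s = P_b - 3 into supply: Qs = 593.4 + 4P_b.
Equate demand and the shifted supply: 716.6 - 4P_b = 593.4 + 4P_b, giving 8P_b = 123.2, so P_b = 15.4.
Then P_s = 15.4 - 3 = 12.4 and Q = 716.6 - 4(15.4) = 655.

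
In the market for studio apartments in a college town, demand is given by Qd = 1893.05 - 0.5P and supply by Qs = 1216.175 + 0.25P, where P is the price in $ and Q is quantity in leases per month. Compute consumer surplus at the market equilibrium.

At equilibrium Qd = Qs, so 1893.05 - 0.5P = 1216.175 + 0.25P; collecting terms, 676.875 = 0.75P and P* = 902.5.
Substitute back: Q* = 1893.05 - 0.5(902.5) = 1441.8.
Demand choke price (Qd = 0): P = 1893.05/0.5 = 3786.1. Consumer surplus = ½ × (3786.1 - 902.5) × 1441.8 = 2078787.24.

Consumer surplus = 2078787.24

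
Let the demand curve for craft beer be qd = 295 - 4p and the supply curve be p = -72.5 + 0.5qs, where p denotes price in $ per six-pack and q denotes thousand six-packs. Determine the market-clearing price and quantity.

Inverting to quantity form: qs = 145 + 2p.
The market clears where 295 - 4p = 145 + 2p. Rearranging, 6p = 150, hence p* = 25.
From the demand curve, q* = 295 - 4(25) = 195.

p* = 25, q* = 195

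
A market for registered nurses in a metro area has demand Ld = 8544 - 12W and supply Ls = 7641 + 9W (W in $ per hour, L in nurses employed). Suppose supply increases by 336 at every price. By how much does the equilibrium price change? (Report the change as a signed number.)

Set Ld = Ls: 8544 - 12W = 7641 + 9W, so 903 = 21W and W* = 43.
Substitute back: L* = 8544 - 12(43) = 8028.
After the shift, supply is Ls = 7977 + 9W.
New equilibrium: 567 = 21W, so W = 27 and L = 8220.
ΔW = 27 - 43 = -16.

ΔW = -16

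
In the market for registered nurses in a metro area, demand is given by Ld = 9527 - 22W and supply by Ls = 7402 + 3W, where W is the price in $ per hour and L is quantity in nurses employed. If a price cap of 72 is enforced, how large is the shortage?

At W = 72: Ld = 7943 and Ls = 7618.
Shortage = Ld - Ls = 7943 - 7618 = 325.

Shortage = 325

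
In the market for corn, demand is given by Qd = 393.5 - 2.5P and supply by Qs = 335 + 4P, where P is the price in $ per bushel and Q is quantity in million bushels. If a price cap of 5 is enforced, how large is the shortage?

Evaluating both curves at the ceiling price 5 gives Qd = 381, Qs = 355.
Shortage = Qd - Qs = 381 - 355 = 26.

Shortage = 26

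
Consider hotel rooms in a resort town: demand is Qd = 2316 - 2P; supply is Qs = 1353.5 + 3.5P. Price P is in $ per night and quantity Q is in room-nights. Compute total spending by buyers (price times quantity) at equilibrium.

At equilibrium Qd = Qs, so 2316 - 2P = 1353.5 + 3.5P; collecting terms, 962.5 = 5.5P and P* = 175.
From the demand curve, Q* = 2316 - 2(175) = 1966.
Total spending by buyers = P* × Q* = 175 × 1966 = 344050.

Total spending by buyers = 344050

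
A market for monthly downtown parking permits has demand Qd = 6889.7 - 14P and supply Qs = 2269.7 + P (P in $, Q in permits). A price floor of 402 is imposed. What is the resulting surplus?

Surplus = 1410

Evaluating both curves at the floor price 402 gives Qd = 1261.7, Qs = 2671.7.
Surplus = Qs - Qd = 2671.7 - 1261.7 = 1410.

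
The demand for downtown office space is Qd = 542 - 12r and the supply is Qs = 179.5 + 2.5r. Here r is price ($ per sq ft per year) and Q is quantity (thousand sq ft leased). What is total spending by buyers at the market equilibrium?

Equating demand and supply, 542 - 12r = 179.5 + 2.5r gives 14.5r = 362.5, so r* = 25.
From the demand curve, Q* = 542 - 12(25) = 242.
Total spending by buyers = r* × Q* = 25 × 242 = 6050.

Total spending by buyers = 6050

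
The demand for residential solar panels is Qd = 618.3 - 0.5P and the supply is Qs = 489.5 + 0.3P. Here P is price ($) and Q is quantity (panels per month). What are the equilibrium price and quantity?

Set Qd = Qs: 618.3 - 0.5P = 489.5 + 0.3P, so 128.8 = 0.8P and P* = 161.
Then Q* = 618.3 - 0.5(161) = 537.8.

P* = 161, Q* = 537.8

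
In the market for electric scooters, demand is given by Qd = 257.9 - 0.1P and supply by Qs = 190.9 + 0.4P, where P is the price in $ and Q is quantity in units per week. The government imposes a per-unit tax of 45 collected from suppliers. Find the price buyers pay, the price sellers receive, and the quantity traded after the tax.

Suppliers keep P_s = P_b - 45 per unit, so supply in terms of the buyer price is Qs = 172.9 + 0.4P_b.
Market clearing requires 257.9 - 0.1P_b = 172.9 + 0.4P_b; hence 85 = 0.5P_b and P_b = 170.
Then P_s = 170 - 45 = 125 and Q = 257.9 - 0.1(170) = 240.9.

P_b = 170, P_s = 125, Q = 240.9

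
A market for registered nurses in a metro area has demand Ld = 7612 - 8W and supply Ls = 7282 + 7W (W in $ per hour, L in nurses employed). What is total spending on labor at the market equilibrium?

The market clears where 7612 - 8W = 7282 + 7W. Rearranging, 15W = 330, hence W* = 22.
Then L* = 7612 - 8(22) = 7436.
Total spending on labor = W* × L* = 22 × 7436 = 163592.

Total spending on labor = 163592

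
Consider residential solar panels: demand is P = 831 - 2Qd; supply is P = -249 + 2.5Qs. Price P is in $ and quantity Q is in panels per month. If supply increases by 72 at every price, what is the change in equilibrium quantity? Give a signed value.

Inverting to quantity form: Qd = 415.5 - 0.5P and Qs = 99.6 + 0.4P.
The market clears where 415.5 - 0.5P = 99.6 + 0.4P. Rearranging, 0.9P = 315.9, hence P* = 351.
From the demand curve, Q* = 415.5 - 0.5(351) = 240.
After the shift, supply is Qs = 171.6 + 0.4P.
Re-solving, 0.9P = 243.9 gives P = 271 and Q = 280.
ΔQ = 280 - 240 = 40.

ΔQ = 40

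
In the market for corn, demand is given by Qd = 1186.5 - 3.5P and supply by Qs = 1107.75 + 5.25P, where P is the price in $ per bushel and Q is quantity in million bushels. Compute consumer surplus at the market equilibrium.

The market clears where 1186.5 - 3.5P = 1107.75 + 5.25P. Rearranging, 8.75P = 78.75, hence P* = 9.
Plugging P* into demand: Q* = 1186.5 - 3.5(9) = 1155.
Demand choke price (Qd = 0): P = 1186.5/3.5 = 339. Consumer surplus = ½ × (339 - 9) × 1155 = 190575.

Consumer surplus = 190575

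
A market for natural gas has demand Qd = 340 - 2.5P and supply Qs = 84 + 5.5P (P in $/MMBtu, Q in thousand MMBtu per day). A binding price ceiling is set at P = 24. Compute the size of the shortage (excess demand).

At P = 24: Qd = 280 and Qs = 216.
Shortage = Qd - Qs = 280 - 216 = 64.

Shortage = 64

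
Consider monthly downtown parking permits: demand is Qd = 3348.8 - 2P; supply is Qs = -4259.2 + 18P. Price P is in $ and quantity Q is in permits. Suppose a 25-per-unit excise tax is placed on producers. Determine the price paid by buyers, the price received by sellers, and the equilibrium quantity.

The tax drives a wedge P_b - P_s = 25. Substituting P_s = P_b - 25 into supply: Qs = -4709.2 + 18P_b.
Set Qd = Qs: 3348.8 - 2P_b = -4709.2 + 18P_b, so 8058 = 20P_b and P_b = 402.9.
So P_s = 377.9 and the quantity traded is Q = 3348.8 - 2(402.9) = 2543.

P_b = 402.9, P_s = 377.9, Q = 2543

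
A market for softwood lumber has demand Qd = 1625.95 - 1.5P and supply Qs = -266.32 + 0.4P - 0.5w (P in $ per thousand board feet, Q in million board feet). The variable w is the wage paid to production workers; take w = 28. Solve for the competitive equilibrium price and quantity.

With w = 28, supply is Qs = -280.32 + 0.4P.
At equilibrium Qd = Qs, so 1625.95 - 1.5P = -280.32 + 0.4P; collecting terms, 1906.27 = 1.9P and P* = 1003.3.
From the demand curve, Q* = 1625.95 - 1.5(1003.3) = 121.

P* = 1003.3, Q* = 121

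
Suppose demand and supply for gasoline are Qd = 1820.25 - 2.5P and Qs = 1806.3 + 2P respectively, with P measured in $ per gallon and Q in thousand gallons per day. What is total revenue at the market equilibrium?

The market clears where 1820.25 - 2.5P = 1806.3 + 2P. Rearranging, 4.5P = 13.95, hence P* = 3.1.
Then Q* = 1820.25 - 2.5(3.1) = 1812.5.
Total revenue = P* × Q* = 3.1 × 1812.5 = 5618.75.

Total revenue = 5618.75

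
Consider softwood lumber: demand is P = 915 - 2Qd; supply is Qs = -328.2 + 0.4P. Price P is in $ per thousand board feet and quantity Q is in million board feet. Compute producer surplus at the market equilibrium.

Producer surplus = 551.25

Rewriting in direct form: Qd = 457.5 - 0.5P.
The market clears where 457.5 - 0.5P = -328.2 + 0.4P. Rearranging, 0.9P = 785.7, hence P* = 873.
Then Q* = 457.5 - 0.5(873) = 21.
Supply choke price (Qs = 0): P = 820.5. Producer surplus = ½ × (873 - 820.5) × 21 = 551.25.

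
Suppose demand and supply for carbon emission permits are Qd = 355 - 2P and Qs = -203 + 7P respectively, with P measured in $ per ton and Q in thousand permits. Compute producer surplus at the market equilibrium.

Producer surplus = 3811.5

Equating demand and supply, 355 - 2P = -203 + 7P gives 9P = 558, so P* = 62.
From the demand curve, Q* = 355 - 2(62) = 231.
Supply choke price (Qs = 0): P = 29. Producer surplus = ½ × (62 - 29) × 231 = 3811.5.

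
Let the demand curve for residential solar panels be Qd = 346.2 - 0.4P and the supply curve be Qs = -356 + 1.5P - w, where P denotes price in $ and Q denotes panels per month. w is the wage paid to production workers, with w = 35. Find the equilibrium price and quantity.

With w = 35, supply is Qs = -391 + 1.5P.
The market clears where 346.2 - 0.4P = -391 + 1.5P. Rearranging, 1.9P = 737.2, hence P* = 388.
Substitute back: Q* = 346.2 - 0.4(388) = 191.

P* = 388, Q* = 191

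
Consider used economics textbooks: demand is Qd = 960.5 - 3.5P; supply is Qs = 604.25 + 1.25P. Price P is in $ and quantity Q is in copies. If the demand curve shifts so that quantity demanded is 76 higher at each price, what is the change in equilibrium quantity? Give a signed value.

Set Qd = Qs: 960.5 - 3.5P = 604.25 + 1.25P, so 356.25 = 4.75P and P* = 75.
Plugging P* into demand: Q* = 960.5 - 3.5(75) = 698.
After the shift, demand is Qd = 1036.5 - 3.5P.
The new intersection has 432.25 = 4.75P, i.e. P = 91, Q = 718.
ΔQ = 718 - 698 = 20.

ΔQ = 20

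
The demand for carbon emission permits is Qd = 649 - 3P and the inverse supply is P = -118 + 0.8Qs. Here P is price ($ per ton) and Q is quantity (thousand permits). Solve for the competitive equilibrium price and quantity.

P* = 118, Q* = 295

Rewriting in direct form: Qs = 147.5 + 1.25P.
Set Qd = Qs: 649 - 3P = 147.5 + 1.25P, so 501.5 = 4.25P and P* = 118.
Plugging P* into demand: Q* = 649 - 3(118) = 295.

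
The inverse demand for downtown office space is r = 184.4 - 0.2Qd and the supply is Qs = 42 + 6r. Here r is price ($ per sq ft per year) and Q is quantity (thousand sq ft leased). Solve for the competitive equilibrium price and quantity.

r* = 80, Q* = 522

Rewriting in direct form: Qd = 922 - 5r.
The market clears where 922 - 5r = 42 + 6r. Rearranging, 11r = 880, hence r* = 80.
Then Q* = 922 - 5(80) = 522.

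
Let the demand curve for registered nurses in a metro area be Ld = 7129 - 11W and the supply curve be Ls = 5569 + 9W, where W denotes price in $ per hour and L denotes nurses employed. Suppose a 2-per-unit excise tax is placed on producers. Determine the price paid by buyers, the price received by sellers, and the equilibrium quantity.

W_b = 78.9, W_s = 76.9, L = 6261.1

Producers keep W_s = W_b - 2 per unit, so supply in terms of the buyer price is Ls = 5551 + 9W_b.
Equate demand and the shifted supply: 7129 - 11W_b = 5551 + 9W_b, giving 20W_b = 1578, so W_b = 78.9.
Then W_s = 78.9 - 2 = 76.9 and L = 7129 - 11(78.9) = 6261.1.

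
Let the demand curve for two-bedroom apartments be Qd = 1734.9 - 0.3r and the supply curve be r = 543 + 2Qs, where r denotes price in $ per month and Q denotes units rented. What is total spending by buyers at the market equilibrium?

Solving each curve for Q: Qs = -271.5 + 0.5r.
At equilibrium Qd = Qs, so 1734.9 - 0.3r = -271.5 + 0.5r; collecting terms, 2006.4 = 0.8r and r* = 2508.
Plugging r* into demand: Q* = 1734.9 - 0.3(2508) = 982.5.
Total spending by buyers = r* × Q* = 2508 × 982.5 = 2464110.

Total spending by buyers = 2464110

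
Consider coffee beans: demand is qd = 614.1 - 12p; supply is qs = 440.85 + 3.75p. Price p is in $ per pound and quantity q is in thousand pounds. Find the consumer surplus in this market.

Consumer surplus = 9684.18375

Set qd = qs: 614.1 - 12p = 440.85 + 3.75p, so 173.25 = 15.75p and p* = 11.
Substitute back: q* = 614.1 - 12(11) = 482.1.
Demand choke price (qd = 0): p = 614.1/12 = 51.175. Consumer surplus = ½ × (51.175 - 11) × 482.1 = 9684.18375.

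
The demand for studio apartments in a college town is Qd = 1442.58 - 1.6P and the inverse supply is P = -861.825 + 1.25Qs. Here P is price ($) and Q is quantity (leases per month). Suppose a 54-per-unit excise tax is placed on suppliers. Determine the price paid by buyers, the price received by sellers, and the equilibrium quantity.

P_b = 331.8, P_s = 277.8, Q = 911.7

Inverting to quantity form: Qs = 689.46 + 0.8P.
Suppliers keep P_s = P_b - 54 per unit, so supply in terms of the buyer price is Qs = 646.26 + 0.8P_b.
Set Qd = Qs: 1442.58 - 1.6P_b = 646.26 + 0.8P_b, so 796.32 = 2.4P_b and P_b = 331.8.
So P_s = 277.8 and the quantity traded is Q = 1442.58 - 1.6(331.8) = 911.7.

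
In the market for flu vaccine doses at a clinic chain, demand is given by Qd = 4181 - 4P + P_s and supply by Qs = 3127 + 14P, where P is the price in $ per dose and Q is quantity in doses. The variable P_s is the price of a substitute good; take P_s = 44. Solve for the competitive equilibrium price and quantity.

With P_s = 44, demand is Qd = 4225 - 4P.
At equilibrium Qd = Qs, so 4225 - 4P = 3127 + 14P; collecting terms, 1098 = 18P and P* = 61.
Plugging P* into demand: Q* = 4225 - 4(61) = 3981.

P* = 61, Q* = 3981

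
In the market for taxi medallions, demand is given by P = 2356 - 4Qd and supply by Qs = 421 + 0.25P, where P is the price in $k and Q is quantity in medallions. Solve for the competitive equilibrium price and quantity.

Inverting to quantity form: Qd = 589 - 0.25P.
The market clears where 589 - 0.25P = 421 + 0.25P. Rearranging, 0.5P = 168, hence P* = 336.
From the demand curve, Q* = 589 - 0.25(336) = 505.

P* = 336, Q* = 505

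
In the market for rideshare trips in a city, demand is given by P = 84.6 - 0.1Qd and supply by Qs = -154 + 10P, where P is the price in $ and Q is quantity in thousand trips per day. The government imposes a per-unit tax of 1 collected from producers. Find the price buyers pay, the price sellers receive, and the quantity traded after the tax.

Inverting to quantity form: Qd = 846 - 10P.
Producers keep P_s = P_b - 1 per unit, so supply in terms of the buyer price is Qs = -164 + 10P_b.
Equate demand and the shifted supply: 846 - 10P_b = -164 + 10P_b, giving 20P_b = 1010, so P_b = 50.5.
So P_s = 49.5 and the quantity traded is Q = 846 - 10(50.5) = 341.

P_b = 50.5, P_s = 49.5, Q = 341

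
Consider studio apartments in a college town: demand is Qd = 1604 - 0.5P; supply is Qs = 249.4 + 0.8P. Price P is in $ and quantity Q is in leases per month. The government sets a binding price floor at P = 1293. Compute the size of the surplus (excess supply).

Surplus = 326.3

With P fixed at 1293, quantity demanded is 957.5 and quantity supplied is 1283.8.
Surplus = Qs - Qd = 1283.8 - 957.5 = 326.3.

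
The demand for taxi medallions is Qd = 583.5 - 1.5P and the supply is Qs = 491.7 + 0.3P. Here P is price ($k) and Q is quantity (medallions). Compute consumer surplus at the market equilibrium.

Consumer surplus = 85683

Set Qd = Qs: 583.5 - 1.5P = 491.7 + 0.3P, so 91.8 = 1.8P and P* = 51.
From the demand curve, Q* = 583.5 - 1.5(51) = 507.
Demand choke price (Qd = 0): P = 583.5/1.5 = 389. Consumer surplus = ½ × (389 - 51) × 507 = 85683.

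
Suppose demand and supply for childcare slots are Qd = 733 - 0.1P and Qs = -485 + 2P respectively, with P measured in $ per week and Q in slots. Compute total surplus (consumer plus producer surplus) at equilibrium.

Total surplus = 2392031.25

The market clears where 733 - 0.1P = -485 + 2P. Rearranging, 2.1P = 1218, hence P* = 580.
Then Q* = 733 - 0.1(580) = 675.
Demand choke price = 7330; supply choke price = 242.5. CS = ½(7330 - 580)(675) = 2278125; PS = ½(580 - 242.5)(675) = 113906.25. Total surplus = 2392031.25.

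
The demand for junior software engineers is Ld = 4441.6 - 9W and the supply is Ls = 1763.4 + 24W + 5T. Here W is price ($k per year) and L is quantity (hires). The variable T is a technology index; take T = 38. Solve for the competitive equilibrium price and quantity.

W* = 75.4, L* = 3763

With T = 38, supply is Ls = 1953.4 + 24W.
The market clears where 4441.6 - 9W = 1953.4 + 24W. Rearranging, 33W = 2488.2, hence W* = 75.4.
Plugging W* into demand: L* = 4441.6 - 9(75.4) = 3763.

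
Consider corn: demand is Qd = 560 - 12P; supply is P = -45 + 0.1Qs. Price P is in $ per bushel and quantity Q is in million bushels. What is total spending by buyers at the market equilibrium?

Total spending by buyers = 2500

Inverting to quantity form: Qs = 450 + 10P.
Set Qd = Qs: 560 - 12P = 450 + 10P, so 110 = 22P and P* = 5.
From the demand curve, Q* = 560 - 12(5) = 500.
Total spending by buyers = P* × Q* = 5 × 500 = 2500.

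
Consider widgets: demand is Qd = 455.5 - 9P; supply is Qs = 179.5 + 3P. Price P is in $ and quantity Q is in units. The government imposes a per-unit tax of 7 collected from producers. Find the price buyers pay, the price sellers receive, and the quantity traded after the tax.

P_b = 24.75, P_s = 17.75, Q = 232.75

With a tax of 7 on producers, they supply based on the net price P_s = P_b - 7, so Qs = 158.5 + 3P_b.
Equate demand and the shifted supply: 455.5 - 9P_b = 158.5 + 3P_b, giving 12P_b = 297, so P_b = 24.75.
So P_s = 17.75 and the quantity traded is Q = 455.5 - 9(24.75) = 232.75.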